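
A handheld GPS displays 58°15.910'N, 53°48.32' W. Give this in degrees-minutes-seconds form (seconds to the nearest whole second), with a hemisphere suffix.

58°15′55″ N, 53°48′19″ W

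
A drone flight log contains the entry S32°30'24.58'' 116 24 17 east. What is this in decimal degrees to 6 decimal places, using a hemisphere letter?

Lat: 30′ + 24.58″ = 30.40967′; 32 + 30.40967/60 = 32.5068278
Lon: 24′ + 17″ = 24.28333′; 116 + 24.28333/60 = 116.4047222

32.506828° S, 116.404722° E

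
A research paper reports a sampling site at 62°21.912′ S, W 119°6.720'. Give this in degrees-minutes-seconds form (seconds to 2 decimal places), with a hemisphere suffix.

62°21′54.72″ S, 119°06′43.20″ W

φ: fractional minutes 0.91200 × 60 = 54.7200″
Longitude: 6.72000′ → 6′ and 0.72000 × 60 = 43.2000″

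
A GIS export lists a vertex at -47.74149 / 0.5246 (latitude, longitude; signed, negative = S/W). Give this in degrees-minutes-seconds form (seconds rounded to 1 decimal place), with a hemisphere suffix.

Latitude is negative → S; |value| = 47.741490
φ: 0.741490° → 44.48940′; 0.48940 × 60 = 29.364″
λ: whole degrees 0; 31.47600′ → 31′ and 28.560″

47°44′29.4″ S, 0°31′28.6″ E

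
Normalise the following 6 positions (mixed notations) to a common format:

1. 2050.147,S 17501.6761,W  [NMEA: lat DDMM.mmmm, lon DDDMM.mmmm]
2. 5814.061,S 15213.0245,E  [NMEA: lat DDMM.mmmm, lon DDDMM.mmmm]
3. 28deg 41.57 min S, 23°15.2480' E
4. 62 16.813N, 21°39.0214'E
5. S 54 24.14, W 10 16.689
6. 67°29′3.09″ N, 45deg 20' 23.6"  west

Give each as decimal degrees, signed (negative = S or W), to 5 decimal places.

1. -20.83578, -175.02794
2. -58.23435, 152.21708
3. -28.69283, 23.25413
4. 62.28022, 21.65036
5. -54.40233, -10.27815
6. 67.48419, -45.33989

Point 1:
  Latitude: degrees = first 2 digits = 20, minutes = 50.147; 20 + 50.147/60 = 20.835783
  hemisphere S, so the sign is −
  λ: degrees = first 3 digits = 175, minutes = 1.6761; 175 + 1.6761/60 = 175.027935
  hemisphere W, so the sign is −
Point 2:
  Latitude: degrees = first 2 digits = 58, minutes = 14.061; 58 + 14.061/60 = 58.234350
  S ⇒ negate
  Lon: split at 3 digits → 152° and 13.0245′; 152 + 13.0245/60 = 152.217075
  E ⇒ keep positive
Point 3:
  Latitude: 28 + 41.57/60 = 28.692833
  S ⇒ negate
  Longitude: 15.248′ = 0.254133°; total 23.254133
  E ⇒ keep positive
Point 4:
  Lat: 16.813′ = 0.280217°; total 62.280217
  N ⇒ keep positive
  λ: 39.0214′ = 0.650357°; total 21.650357
  E ⇒ keep positive
Point 5:
  φ: 54 + 24.14/60 = 54.402333
  S ⇒ negate
  Longitude: 16.689′ = 0.278150°; total 10.278150
  W ⇒ negate
Point 6:
  Lat: 67 + 29/60 + 3.09/3600 = 67.484192
  N ⇒ keep positive
  Lon: 45° + 20/60 + 23.6/3600 = 45 + 0.333333 + 0.006556 = 45.339889
  W → negative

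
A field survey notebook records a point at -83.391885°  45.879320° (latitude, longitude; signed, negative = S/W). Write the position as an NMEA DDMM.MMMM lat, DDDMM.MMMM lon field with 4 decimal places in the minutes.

Latitude is negative → S; |value| = 83.391885
Latitude: 83° + 0.391885 × 60 = 83° 23.513100′
Lon: 45° + 0.879320 × 60 = 45° 52.759200′

8323.5131,S / 04552.7592,E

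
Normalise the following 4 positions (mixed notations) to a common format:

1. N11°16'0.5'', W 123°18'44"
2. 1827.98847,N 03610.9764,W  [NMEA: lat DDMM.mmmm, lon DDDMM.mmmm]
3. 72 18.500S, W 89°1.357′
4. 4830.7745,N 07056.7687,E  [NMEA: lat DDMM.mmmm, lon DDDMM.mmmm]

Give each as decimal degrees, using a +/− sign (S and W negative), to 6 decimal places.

Point 1:
  Lat: 11° + 16/60 + 0.5/3600 = 11 + 0.266667 + 0.000139 = 11.2668056
  N ⇒ keep positive
  Longitude: 123° + 18/60 + 44/3600 = 123 + 0.300000 + 0.012222 = 123.3122222
  W ⇒ negate
Point 2:
  φ: degrees = first 2 digits = 18, minutes = 27.98847; 18 + 27.98847/60 = 18.4664745
  N → positive
  Longitude: split at 3 digits → 036° and 10.9764′; 36 + 10.9764/60 = 36.1829400
  W ⇒ negate
Point 3:
  Latitude: 18.5′ = 0.308333°; total 72.3083333
  S → negative
  Lon: 1.357′ = 0.022617°; total 89.0226167
  hemisphere W, so the sign is −
Point 4:
  Latitude: degrees = first 2 digits = 48, minutes = 30.7745; 48 + 30.7745/60 = 48.5129083
  N → positive
  λ: degrees = first 3 digits = 70, minutes = 56.7687; 70 + 56.7687/60 = 70.9461450
  E → positive

1. 11.266806, -123.312222
2. 18.466475, -36.182940
3. -72.308333, -89.022617
4. 48.512908, 70.946145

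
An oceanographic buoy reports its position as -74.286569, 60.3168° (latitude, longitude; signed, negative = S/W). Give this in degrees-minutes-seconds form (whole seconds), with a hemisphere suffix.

74°17′12″ S, 60°19′0″ E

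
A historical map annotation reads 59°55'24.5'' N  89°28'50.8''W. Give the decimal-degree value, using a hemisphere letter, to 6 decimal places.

59.923472° N, 89.480778° W

Latitude: 55′ + 24.5″ = 55.40833′; 59 + 55.40833/60 = 59.9234722
Longitude: 28′ + 50.8″ = 28.84667′; 89 + 28.84667/60 = 89.4807778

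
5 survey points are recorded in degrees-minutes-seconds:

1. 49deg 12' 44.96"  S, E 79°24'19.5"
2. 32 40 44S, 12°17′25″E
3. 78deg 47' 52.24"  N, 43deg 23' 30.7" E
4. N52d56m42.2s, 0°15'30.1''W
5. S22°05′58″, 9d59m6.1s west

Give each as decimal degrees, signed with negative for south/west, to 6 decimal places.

Point 1:
  Lat: 12′ + 44.96″ = 12.74933′; 49 + 12.74933/60 = 49.2124889
  S ⇒ negate
  Lon: 79 + 24/60 + 19.5/3600 = 79.4054167
  E → positive
Point 2:
  Latitude: 40′ + 44″ = 40.73333′; 32 + 40.73333/60 = 32.6788889
  hemisphere S, so the sign is −
  Lon: 12° + 17/60 + 25/3600 = 12 + 0.283333 + 0.006944 = 12.2902778
  E → positive
Point 3:
  Latitude: 47′ + 52.24″ = 47.87067′; 78 + 47.87067/60 = 78.7978444
  N → positive
  λ: 43° + 23/60 + 30.7/3600 = 43 + 0.383333 + 0.008528 = 43.3918611
  E → positive
Point 4:
  φ: 52° + 56/60 + 42.2/3600 = 52 + 0.933333 + 0.011722 = 52.9450556
  N ⇒ keep positive
  λ: 0° + 15/60 + 30.1/3600 = 0 + 0.250000 + 0.008361 = 0.2583611
  hemisphere W, so the sign is −
Point 5:
  Latitude: 22 + 5/60 + 58/3600 = 22.0994444
  S ⇒ negate
  Longitude: 9° + 59/60 + 6.1/3600 = 9 + 0.983333 + 0.001694 = 9.9850278
  hemisphere W, so the sign is −

1. -49.212489, 79.405417
2. -32.678889, 12.290278
3. 78.797844, 43.391861
4. 52.945056, -0.258361
5. -22.099444, -9.985028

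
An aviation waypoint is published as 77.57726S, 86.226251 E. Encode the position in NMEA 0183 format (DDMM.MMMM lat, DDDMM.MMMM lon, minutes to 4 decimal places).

φ: minutes = (77.577260 − 77) × 60 = 34.635600
λ: minutes = (86.226251 − 86) × 60 = 13.575060

7734.6356,S / 08613.5751,E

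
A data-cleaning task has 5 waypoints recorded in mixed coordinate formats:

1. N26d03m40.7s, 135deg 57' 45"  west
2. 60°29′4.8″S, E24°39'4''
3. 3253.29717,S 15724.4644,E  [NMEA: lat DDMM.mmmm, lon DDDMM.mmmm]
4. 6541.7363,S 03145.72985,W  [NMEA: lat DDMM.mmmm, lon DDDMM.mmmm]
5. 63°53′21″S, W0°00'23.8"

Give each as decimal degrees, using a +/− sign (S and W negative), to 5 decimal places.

1. 26.06131, -135.96250
2. -60.48467, 24.65111
3. -32.88829, 157.40774
4. -65.69561, -31.76216
5. -63.88917, -0.00661

Point 1:
  Latitude: 26 + 3/60 + 40.7/3600 = 26.061306
  N ⇒ keep positive
  λ: 57′ + 45″ = 57.75000′; 135 + 57.75000/60 = 135.962500
  W ⇒ negate
Point 2:
  Lat: 60° + 29/60 + 4.8/3600 = 60 + 0.483333 + 0.001333 = 60.484667
  hemisphere S, so the sign is −
  λ: 24 + 39/60 + 4/3600 = 24.651111
  E → positive
Point 3:
  φ: split at 2 digits → 32° and 53.29717′; 32 + 53.29717/60 = 32.888286
  S ⇒ negate
  Longitude: split at 3 digits → 157° and 24.4644′; 157 + 24.4644/60 = 157.407740
  E ⇒ keep positive
Point 4:
  Latitude: degrees = first 2 digits = 65, minutes = 41.7363; 65 + 41.7363/60 = 65.695605
  hemisphere S, so the sign is −
  Lon: split at 3 digits → 031° and 45.72985′; 31 + 45.72985/60 = 31.762164
  W → negative
Point 5:
  Latitude: 63 + 53/60 + 21/3600 = 63.889167
  S ⇒ negate
  Lon: 0° + 0/60 + 23.8/3600 = 0 + 0.000000 + 0.006611 = 0.006611
  W → negative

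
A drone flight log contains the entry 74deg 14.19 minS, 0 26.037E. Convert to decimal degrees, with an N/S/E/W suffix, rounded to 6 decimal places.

Latitude: 74 + 14.19/60 = 74.2365000
λ: 26.037′ = 0.433950°; total 0.4339500

74.236500° S, 0.433950° E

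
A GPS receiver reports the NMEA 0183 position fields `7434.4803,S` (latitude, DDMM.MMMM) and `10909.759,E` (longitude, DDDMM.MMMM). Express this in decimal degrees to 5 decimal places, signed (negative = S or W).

-74.57467, 109.16265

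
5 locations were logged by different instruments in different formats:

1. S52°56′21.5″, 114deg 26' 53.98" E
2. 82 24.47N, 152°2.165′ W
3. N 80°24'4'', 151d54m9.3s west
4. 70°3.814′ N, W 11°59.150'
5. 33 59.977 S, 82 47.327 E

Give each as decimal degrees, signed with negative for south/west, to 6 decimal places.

1. -52.939306, 114.448328
2. 82.407833, -152.036083
3. 80.401111, -151.902583
4. 70.063567, -11.985833
5. -33.999617, 82.788783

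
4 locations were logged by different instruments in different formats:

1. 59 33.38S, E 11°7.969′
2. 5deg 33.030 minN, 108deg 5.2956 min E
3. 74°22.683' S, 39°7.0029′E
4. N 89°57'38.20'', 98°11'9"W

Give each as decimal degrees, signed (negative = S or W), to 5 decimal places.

1. -59.55633, 11.13282
2. 5.55050, 108.08826
3. -74.37805, 39.11672
4. 89.96061, -98.18583

Point 1:
  φ: 33.38′ = 0.556333°; total 59.556333
  hemisphere S, so the sign is −
  λ: 11 + 7.969/60 = 11.132817
  E ⇒ keep positive
Point 2:
  φ: 33.03′ = 0.550500°; total 5.550500
  N ⇒ keep positive
  Lon: 5.2956′ = 0.088260°; total 108.088260
  E ⇒ keep positive
Point 3:
  φ: 74 + 22.683/60 = 74.378050
  S → negative
  λ: 39 + 7.0029/60 = 39.116715
  E → positive
Point 4:
  Lat: 89 + 57/60 + 38.2/3600 = 89.960611
  N ⇒ keep positive
  λ: 11′ + 9″ = 11.15000′; 98 + 11.15000/60 = 98.185833
  W ⇒ negate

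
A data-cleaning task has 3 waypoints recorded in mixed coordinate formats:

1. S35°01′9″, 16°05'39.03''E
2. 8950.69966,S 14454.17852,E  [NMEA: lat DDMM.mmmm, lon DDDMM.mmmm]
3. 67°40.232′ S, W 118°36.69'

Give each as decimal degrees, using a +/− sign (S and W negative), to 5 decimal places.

1. -35.01917, 16.09418
2. -89.84499, 144.90298
3. -67.67053, -118.61150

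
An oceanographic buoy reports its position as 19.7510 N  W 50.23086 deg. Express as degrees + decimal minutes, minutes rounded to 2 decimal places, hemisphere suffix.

φ: fractional part 0.751000 → 45.0600 minutes
Longitude: fractional part 0.230860 → 13.8516 minutes

19° 45.06′ N, 50° 13.85′ W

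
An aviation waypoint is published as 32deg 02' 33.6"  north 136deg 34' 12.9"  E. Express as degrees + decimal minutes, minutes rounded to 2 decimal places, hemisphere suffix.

32° 2.56′ N, 136° 34.22′ E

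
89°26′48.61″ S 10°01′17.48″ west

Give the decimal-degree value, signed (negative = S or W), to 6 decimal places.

Latitude: 89 + 26/60 + 48.61/3600 = 89.4468361
S ⇒ negate
Lon: 10° + 1/60 + 17.48/3600 = 10 + 0.016667 + 0.004856 = 10.0215222
hemisphere W, so the sign is −

-89.446836, -10.021522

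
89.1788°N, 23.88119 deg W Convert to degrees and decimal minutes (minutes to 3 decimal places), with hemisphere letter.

89° 10.728′ N, 23° 52.871′ W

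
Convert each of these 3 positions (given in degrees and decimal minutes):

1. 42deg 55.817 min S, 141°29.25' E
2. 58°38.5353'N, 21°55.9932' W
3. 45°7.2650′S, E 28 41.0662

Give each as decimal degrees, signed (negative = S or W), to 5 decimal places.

1. -42.93028, 141.48750
2. 58.64226, -21.93322
3. -45.12108, 28.68444

Point 1:
  Latitude: 55.817′ = 0.930283°; total 42.930283
  S ⇒ negate
  Lon: 141 + 29.25/60 = 141.487500
  E ⇒ keep positive
Point 2:
  Latitude: 38.5353′ = 0.642255°; total 58.642255
  N ⇒ keep positive
  λ: 55.9932′ = 0.933220°; total 21.933220
  W ⇒ negate
Point 3:
  Lat: 7.265′ = 0.121083°; total 45.121083
  S ⇒ negate
  Lon: 28 + 41.0662/60 = 28.684437
  E ⇒ keep positive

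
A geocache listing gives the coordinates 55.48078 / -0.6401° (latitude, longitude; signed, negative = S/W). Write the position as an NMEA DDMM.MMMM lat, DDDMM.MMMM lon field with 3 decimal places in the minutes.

Lat: 55° + 0.480780 × 60 = 55° 28.84680′
Longitude is negative → W; |value| = 0.640100
Longitude: fractional part 0.640100 → 38.40600 minutes

5528.847,N / 00038.406,W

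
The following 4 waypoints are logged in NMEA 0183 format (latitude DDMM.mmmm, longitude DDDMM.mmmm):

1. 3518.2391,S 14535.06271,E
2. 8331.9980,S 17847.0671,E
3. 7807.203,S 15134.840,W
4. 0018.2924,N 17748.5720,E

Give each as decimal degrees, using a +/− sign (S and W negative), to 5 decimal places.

1. -35.30399, 145.58438
2. -83.53330, 178.78445
3. -78.12005, -151.58067
4. 0.30487, 177.80953

Point 1:
  Latitude: split at 2 digits → 35° and 18.2391′; 35 + 18.2391/60 = 35.303985
  hemisphere S, so the sign is −
  Longitude: degrees = first 3 digits = 145, minutes = 35.06271; 145 + 35.06271/60 = 145.584379
  E → positive
Point 2:
  Latitude: split at 2 digits → 83° and 31.998′; 83 + 31.998/60 = 83.533300
  hemisphere S, so the sign is −
  λ: split at 3 digits → 178° and 47.0671′; 178 + 47.0671/60 = 178.784452
  E → positive
Point 3:
  φ: split at 2 digits → 78° and 7.203′; 78 + 7.203/60 = 78.120050
  hemisphere S, so the sign is −
  λ: split at 3 digits → 151° and 34.84′; 151 + 34.84/60 = 151.580667
  W ⇒ negate
Point 4:
  Latitude: degrees = first 2 digits = 0, minutes = 18.2924; 0 + 18.2924/60 = 0.304873
  N ⇒ keep positive
  Lon: split at 3 digits → 177° and 48.572′; 177 + 48.572/60 = 177.809533
  E → positive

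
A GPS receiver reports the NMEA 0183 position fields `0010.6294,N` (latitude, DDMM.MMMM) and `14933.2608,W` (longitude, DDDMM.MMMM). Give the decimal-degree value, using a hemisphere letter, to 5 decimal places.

0.17716° N, 149.55435° W

Latitude: degrees = first 2 digits = 0, minutes = 10.6294; 0 + 10.6294/60 = 0.177157
λ: degrees = first 3 digits = 149, minutes = 33.2608; 149 + 33.2608/60 = 149.554347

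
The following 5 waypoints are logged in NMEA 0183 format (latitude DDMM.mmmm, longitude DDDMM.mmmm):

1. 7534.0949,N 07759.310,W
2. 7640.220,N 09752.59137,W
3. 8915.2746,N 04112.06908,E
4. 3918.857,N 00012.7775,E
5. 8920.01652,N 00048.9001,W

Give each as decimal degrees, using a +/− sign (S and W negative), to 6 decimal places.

Point 1:
  Latitude: degrees = first 2 digits = 75, minutes = 34.0949; 75 + 34.0949/60 = 75.5682483
  N → positive
  Lon: split at 3 digits → 077° and 59.31′; 77 + 59.31/60 = 77.9885000
  W → negative
Point 2:
  Latitude: split at 2 digits → 76° and 40.22′; 76 + 40.22/60 = 76.6703333
  N → positive
  Longitude: degrees = first 3 digits = 97, minutes = 52.59137; 97 + 52.59137/60 = 97.8765228
  hemisphere W, so the sign is −
Point 3:
  Latitude: degrees = first 2 digits = 89, minutes = 15.2746; 89 + 15.2746/60 = 89.2545767
  N ⇒ keep positive
  Lon: split at 3 digits → 041° and 12.06908′; 41 + 12.06908/60 = 41.2011513
  E → positive
Point 4:
  Lat: degrees = first 2 digits = 39, minutes = 18.857; 39 + 18.857/60 = 39.3142833
  N → positive
  Lon: split at 3 digits → 000° and 12.7775′; 0 + 12.7775/60 = 0.2129583
  E ⇒ keep positive
Point 5:
  φ: split at 2 digits → 89° and 20.01652′; 89 + 20.01652/60 = 89.3336087
  N → positive
  Lon: split at 3 digits → 000° and 48.9001′; 0 + 48.9001/60 = 0.8150017
  hemisphere W, so the sign is −

1. 75.568248, -77.988500
2. 76.670333, -97.876523
3. 89.254577, 41.201151
4. 39.314283, 0.212958
5. 89.333609, -0.815002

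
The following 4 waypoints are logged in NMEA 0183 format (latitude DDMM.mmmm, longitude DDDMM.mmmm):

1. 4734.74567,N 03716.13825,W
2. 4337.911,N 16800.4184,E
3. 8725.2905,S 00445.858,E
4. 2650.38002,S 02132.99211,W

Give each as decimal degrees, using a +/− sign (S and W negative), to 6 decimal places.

1. 47.579095, -37.268971
2. 43.631850, 168.006973
3. -87.421508, 4.764300
4. -26.839667, -21.549869

Point 1:
  Latitude: split at 2 digits → 47° and 34.74567′; 47 + 34.74567/60 = 47.5790945
  N ⇒ keep positive
  Longitude: split at 3 digits → 037° and 16.13825′; 37 + 16.13825/60 = 37.2689708
  W → negative
Point 2:
  Lat: split at 2 digits → 43° and 37.911′; 43 + 37.911/60 = 43.6318500
  N ⇒ keep positive
  Longitude: degrees = first 3 digits = 168, minutes = 0.4184; 168 + 0.4184/60 = 168.0069733
  E ⇒ keep positive
Point 3:
  Lat: split at 2 digits → 87° and 25.2905′; 87 + 25.2905/60 = 87.4215083
  S → negative
  Lon: split at 3 digits → 004° and 45.858′; 4 + 45.858/60 = 4.7643000
  E → positive
Point 4:
  Lat: degrees = first 2 digits = 26, minutes = 50.38002; 26 + 50.38002/60 = 26.8396670
  S → negative
  λ: split at 3 digits → 021° and 32.99211′; 21 + 32.99211/60 = 21.5498685
  hemisphere W, so the sign is −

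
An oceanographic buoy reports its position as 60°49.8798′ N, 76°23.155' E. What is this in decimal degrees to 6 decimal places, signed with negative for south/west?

Lat: 60 + 49.8798/60 = 60.8313300
N ⇒ keep positive
λ: 23.155′ = 0.385917°; total 76.3859167
E ⇒ keep positive

60.831330, 76.385917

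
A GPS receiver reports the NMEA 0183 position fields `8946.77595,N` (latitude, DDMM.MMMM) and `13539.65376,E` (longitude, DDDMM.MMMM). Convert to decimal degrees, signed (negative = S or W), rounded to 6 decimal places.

φ: degrees = first 2 digits = 89, minutes = 46.77595; 89 + 46.77595/60 = 89.7795992
N → positive
Lon: split at 3 digits → 135° and 39.65376′; 135 + 39.65376/60 = 135.6608960
E ⇒ keep positive

89.779599, 135.660896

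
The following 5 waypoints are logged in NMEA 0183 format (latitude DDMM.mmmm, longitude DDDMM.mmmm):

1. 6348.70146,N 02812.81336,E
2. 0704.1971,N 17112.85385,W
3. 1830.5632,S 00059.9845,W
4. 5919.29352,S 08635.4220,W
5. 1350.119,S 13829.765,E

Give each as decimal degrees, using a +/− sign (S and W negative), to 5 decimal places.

1. 63.81169, 28.21356
2. 7.06995, -171.21423
3. -18.50939, -0.99974
4. -59.32156, -86.59037
5. -13.83532, 138.49608

Point 1:
  Lat: degrees = first 2 digits = 63, minutes = 48.70146; 63 + 48.70146/60 = 63.811691
  N → positive
  Lon: split at 3 digits → 028° and 12.81336′; 28 + 12.81336/60 = 28.213556
  E ⇒ keep positive
Point 2:
  Latitude: split at 2 digits → 07° and 4.1971′; 7 + 4.1971/60 = 7.069952
  N → positive
  λ: degrees = first 3 digits = 171, minutes = 12.85385; 171 + 12.85385/60 = 171.214231
  hemisphere W, so the sign is −
Point 3:
  Lat: split at 2 digits → 18° and 30.5632′; 18 + 30.5632/60 = 18.509387
  S ⇒ negate
  λ: split at 3 digits → 000° and 59.9845′; 0 + 59.9845/60 = 0.999742
  W → negative
Point 4:
  φ: split at 2 digits → 59° and 19.29352′; 59 + 19.29352/60 = 59.321559
  S → negative
  λ: split at 3 digits → 086° and 35.422′; 86 + 35.422/60 = 86.590367
  W → negative
Point 5:
  φ: split at 2 digits → 13° and 50.119′; 13 + 50.119/60 = 13.835317
  S ⇒ negate
  Longitude: degrees = first 3 digits = 138, minutes = 29.765; 138 + 29.765/60 = 138.496083
  E ⇒ keep positive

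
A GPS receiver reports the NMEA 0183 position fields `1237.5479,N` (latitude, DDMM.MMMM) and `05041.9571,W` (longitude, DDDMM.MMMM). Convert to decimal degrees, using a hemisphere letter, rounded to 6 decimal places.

Latitude: split at 2 digits → 12° and 37.5479′; 12 + 37.5479/60 = 12.6257983
Lon: degrees = first 3 digits = 50, minutes = 41.9571; 50 + 41.9571/60 = 50.6992850

12.625798° N, 50.699285° W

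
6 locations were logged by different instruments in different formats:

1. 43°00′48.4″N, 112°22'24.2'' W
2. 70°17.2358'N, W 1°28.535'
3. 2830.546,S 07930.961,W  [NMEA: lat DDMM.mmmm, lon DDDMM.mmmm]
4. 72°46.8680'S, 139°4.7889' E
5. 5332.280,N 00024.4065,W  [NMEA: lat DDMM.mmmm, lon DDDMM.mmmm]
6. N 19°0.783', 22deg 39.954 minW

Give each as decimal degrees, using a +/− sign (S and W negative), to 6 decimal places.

Point 1:
  Lat: 43 + 0/60 + 48.4/3600 = 43.0134444
  N → positive
  λ: 22′ + 24.2″ = 22.40333′; 112 + 22.40333/60 = 112.3733889
  hemisphere W, so the sign is −
Point 2:
  φ: 17.2358′ = 0.287263°; total 70.2872633
  N → positive
  Longitude: 1 + 28.535/60 = 1.4755833
  W → negative
Point 3:
  φ: split at 2 digits → 28° and 30.546′; 28 + 30.546/60 = 28.5091000
  S ⇒ negate
  Longitude: degrees = first 3 digits = 79, minutes = 30.961; 79 + 30.961/60 = 79.5160167
  W → negative
Point 4:
  Lat: 72 + 46.868/60 = 72.7811333
  S ⇒ negate
  λ: 139 + 4.7889/60 = 139.0798150
  E → positive
Point 5:
  Lat: degrees = first 2 digits = 53, minutes = 32.28; 53 + 32.28/60 = 53.5380000
  N ⇒ keep positive
  Lon: degrees = first 3 digits = 0, minutes = 24.4065; 0 + 24.4065/60 = 0.4067750
  W → negative
Point 6:
  φ: 0.783′ = 0.013050°; total 19.0130500
  N ⇒ keep positive
  Lon: 39.954′ = 0.665900°; total 22.6659000
  W → negative

1. 43.013444, -112.373389
2. 70.287263, -1.475583
3. -28.509100, -79.516017
4. -72.781133, 139.079815
5. 53.538000, -0.406775
6. 19.013050, -22.665900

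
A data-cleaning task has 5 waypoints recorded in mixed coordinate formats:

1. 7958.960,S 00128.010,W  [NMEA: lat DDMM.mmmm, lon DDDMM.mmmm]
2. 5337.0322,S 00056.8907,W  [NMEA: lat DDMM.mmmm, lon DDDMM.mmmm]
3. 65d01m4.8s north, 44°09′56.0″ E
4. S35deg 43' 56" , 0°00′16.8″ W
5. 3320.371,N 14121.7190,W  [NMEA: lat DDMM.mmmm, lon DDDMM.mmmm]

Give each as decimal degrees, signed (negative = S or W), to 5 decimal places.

1. -79.98267, -1.46683
2. -53.61720, -0.94818
3. 65.01800, 44.16556
4. -35.73222, -0.00467
5. 33.33952, -141.36198

Point 1:
  Latitude: degrees = first 2 digits = 79, minutes = 58.96; 79 + 58.96/60 = 79.982667
  S → negative
  Longitude: split at 3 digits → 001° and 28.01′; 1 + 28.01/60 = 1.466833
  hemisphere W, so the sign is −
Point 2:
  Latitude: degrees = first 2 digits = 53, minutes = 37.0322; 53 + 37.0322/60 = 53.617203
  S ⇒ negate
  λ: degrees = first 3 digits = 0, minutes = 56.8907; 0 + 56.8907/60 = 0.948178
  W → negative
Point 3:
  Lat: 1′ + 4.8″ = 1.08000′; 65 + 1.08000/60 = 65.018000
  N → positive
  λ: 44 + 9/60 + 56/3600 = 44.165556
  E ⇒ keep positive
Point 4:
  Lat: 35° + 43/60 + 56/3600 = 35 + 0.716667 + 0.015556 = 35.732222
  S → negative
  Lon: 0° + 0/60 + 16.8/3600 = 0 + 0.000000 + 0.004667 = 0.004667
  W → negative
Point 5:
  Latitude: degrees = first 2 digits = 33, minutes = 20.371; 33 + 20.371/60 = 33.339517
  N ⇒ keep positive
  Longitude: split at 3 digits → 141° and 21.719′; 141 + 21.719/60 = 141.361983
  W → negative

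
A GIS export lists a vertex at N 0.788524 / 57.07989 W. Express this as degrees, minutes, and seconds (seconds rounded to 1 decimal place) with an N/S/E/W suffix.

Latitude: 0.788524° → 47.31144′; 0.31144 × 60 = 18.686″
λ: whole degrees 57; 4.79340′ → 4′ and 47.604″

0°47′18.7″ N, 57°04′47.6″ W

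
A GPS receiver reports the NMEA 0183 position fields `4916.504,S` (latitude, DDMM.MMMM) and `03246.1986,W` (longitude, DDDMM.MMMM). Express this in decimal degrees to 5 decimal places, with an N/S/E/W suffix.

49.27507° S, 32.76998° W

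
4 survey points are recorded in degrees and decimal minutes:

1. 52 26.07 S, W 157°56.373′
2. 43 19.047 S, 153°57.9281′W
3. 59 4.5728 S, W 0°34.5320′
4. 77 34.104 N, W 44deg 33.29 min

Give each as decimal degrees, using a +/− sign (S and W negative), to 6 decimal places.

Point 1:
  φ: 52 + 26.07/60 = 52.4345000
  S ⇒ negate
  λ: 157 + 56.373/60 = 157.9395500
  hemisphere W, so the sign is −
Point 2:
  Lat: 43 + 19.047/60 = 43.3174500
  S → negative
  Lon: 57.9281′ = 0.965468°; total 153.9654683
  W ⇒ negate
Point 3:
  Latitude: 59 + 4.5728/60 = 59.0762133
  hemisphere S, so the sign is −
  Lon: 34.532′ = 0.575533°; total 0.5755333
  hemisphere W, so the sign is −
Point 4:
  Lat: 34.104′ = 0.568400°; total 77.5684000
  N ⇒ keep positive
  Lon: 44 + 33.29/60 = 44.5548333
  W ⇒ negate

1. -52.434500, -157.939550
2. -43.317450, -153.965468
3. -59.076213, -0.575533
4. 77.568400, -44.554833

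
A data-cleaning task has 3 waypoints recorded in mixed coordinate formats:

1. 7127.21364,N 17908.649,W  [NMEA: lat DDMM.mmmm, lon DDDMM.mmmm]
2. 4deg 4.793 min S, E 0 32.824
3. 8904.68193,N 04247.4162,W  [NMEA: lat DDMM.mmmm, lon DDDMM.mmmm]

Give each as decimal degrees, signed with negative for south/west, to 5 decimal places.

1. 71.45356, -179.14415
2. -4.07988, 0.54707
3. 89.07803, -42.79027

Point 1:
  Latitude: degrees = first 2 digits = 71, minutes = 27.21364; 71 + 27.21364/60 = 71.453561
  N → positive
  Longitude: split at 3 digits → 179° and 8.649′; 179 + 8.649/60 = 179.144150
  W → negative
Point 2:
  φ: 4.793′ = 0.079883°; total 4.079883
  hemisphere S, so the sign is −
  Lon: 32.824′ = 0.547067°; total 0.547067
  E ⇒ keep positive
Point 3:
  Lat: split at 2 digits → 89° and 4.68193′; 89 + 4.68193/60 = 89.078032
  N → positive
  Longitude: degrees = first 3 digits = 42, minutes = 47.4162; 42 + 47.4162/60 = 42.790270
  W ⇒ negate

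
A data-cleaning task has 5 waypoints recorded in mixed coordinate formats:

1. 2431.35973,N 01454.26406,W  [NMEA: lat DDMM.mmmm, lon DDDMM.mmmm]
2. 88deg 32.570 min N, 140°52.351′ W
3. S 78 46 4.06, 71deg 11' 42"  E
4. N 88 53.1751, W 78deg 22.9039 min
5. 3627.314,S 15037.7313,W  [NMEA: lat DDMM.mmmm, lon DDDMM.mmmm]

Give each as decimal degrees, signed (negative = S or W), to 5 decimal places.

1. 24.52266, -14.90440
2. 88.54283, -140.87252
3. -78.76779, 71.19500
4. 88.88625, -78.38173
5. -36.45523, -150.62886

Point 1:
  Lat: degrees = first 2 digits = 24, minutes = 31.35973; 24 + 31.35973/60 = 24.522662
  N ⇒ keep positive
  Longitude: split at 3 digits → 014° and 54.26406′; 14 + 54.26406/60 = 14.904401
  hemisphere W, so the sign is −
Point 2:
  Lat: 32.57′ = 0.542833°; total 88.542833
  N ⇒ keep positive
  Lon: 140 + 52.351/60 = 140.872517
  W → negative
Point 3:
  Lat: 46′ + 4.06″ = 46.06767′; 78 + 46.06767/60 = 78.767794
  S ⇒ negate
  Longitude: 71° + 11/60 + 42/3600 = 71 + 0.183333 + 0.011667 = 71.195000
  E ⇒ keep positive
Point 4:
  Latitude: 88 + 53.1751/60 = 88.886252
  N → positive
  λ: 78 + 22.9039/60 = 78.381732
  W ⇒ negate
Point 5:
  Lat: split at 2 digits → 36° and 27.314′; 36 + 27.314/60 = 36.455233
  hemisphere S, so the sign is −
  λ: degrees = first 3 digits = 150, minutes = 37.7313; 150 + 37.7313/60 = 150.628855
  W ⇒ negate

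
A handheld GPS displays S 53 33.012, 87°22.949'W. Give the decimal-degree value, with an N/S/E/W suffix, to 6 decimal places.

53.550200° S, 87.382483° W

Latitude: 33.012′ = 0.550200°; total 53.5502000
Longitude: 22.949′ = 0.382483°; total 87.3824833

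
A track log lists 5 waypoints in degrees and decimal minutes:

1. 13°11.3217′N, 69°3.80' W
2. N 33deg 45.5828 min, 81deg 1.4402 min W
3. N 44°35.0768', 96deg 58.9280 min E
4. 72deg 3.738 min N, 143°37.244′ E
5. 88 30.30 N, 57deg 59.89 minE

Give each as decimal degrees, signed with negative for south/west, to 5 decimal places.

Point 1:
  Latitude: 13 + 11.3217/60 = 13.188695
  N → positive
  λ: 69 + 3.8/60 = 69.063333
  W ⇒ negate
Point 2:
  φ: 33 + 45.5828/60 = 33.759713
  N → positive
  λ: 1.4402′ = 0.024003°; total 81.024003
  W → negative
Point 3:
  φ: 44 + 35.0768/60 = 44.584613
  N → positive
  Longitude: 96 + 58.928/60 = 96.982133
  E ⇒ keep positive
Point 4:
  Lat: 72 + 3.738/60 = 72.062300
  N ⇒ keep positive
  Lon: 37.244′ = 0.620733°; total 143.620733
  E → positive
Point 5:
  Lat: 88 + 30.3/60 = 88.505000
  N → positive
  Longitude: 57 + 59.89/60 = 57.998167
  E → positive

1. 13.18870, -69.06333
2. 33.75971, -81.02400
3. 44.58461, 96.98213
4. 72.06230, 143.62073
5. 88.50500, 57.99817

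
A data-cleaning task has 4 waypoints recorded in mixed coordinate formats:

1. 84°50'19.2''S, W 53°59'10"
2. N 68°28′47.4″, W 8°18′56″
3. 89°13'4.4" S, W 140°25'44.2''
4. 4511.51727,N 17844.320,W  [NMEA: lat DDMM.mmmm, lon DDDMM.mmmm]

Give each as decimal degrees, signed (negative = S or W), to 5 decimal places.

1. -84.83867, -53.98611
2. 68.47983, -8.31556
3. -89.21789, -140.42894
4. 45.19195, -178.73867

Point 1:
  Latitude: 50′ + 19.2″ = 50.32000′; 84 + 50.32000/60 = 84.838667
  hemisphere S, so the sign is −
  Longitude: 53 + 59/60 + 10/3600 = 53.986111
  W ⇒ negate
Point 2:
  Lat: 68 + 28/60 + 47.4/3600 = 68.479833
  N ⇒ keep positive
  Lon: 8 + 18/60 + 56/3600 = 8.315556
  hemisphere W, so the sign is −
Point 3:
  Lat: 89 + 13/60 + 4.4/3600 = 89.217889
  hemisphere S, so the sign is −
  λ: 25′ + 44.2″ = 25.73667′; 140 + 25.73667/60 = 140.428944
  W → negative
Point 4:
  φ: degrees = first 2 digits = 45, minutes = 11.51727; 45 + 11.51727/60 = 45.191955
  N ⇒ keep positive
  Lon: degrees = first 3 digits = 178, minutes = 44.32; 178 + 44.32/60 = 178.738667
  hemisphere W, so the sign is −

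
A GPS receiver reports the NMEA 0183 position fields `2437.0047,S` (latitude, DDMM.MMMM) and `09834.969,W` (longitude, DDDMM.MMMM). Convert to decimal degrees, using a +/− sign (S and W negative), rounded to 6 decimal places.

Lat: split at 2 digits → 24° and 37.0047′; 24 + 37.0047/60 = 24.6167450
S ⇒ negate
Longitude: split at 3 digits → 098° and 34.969′; 98 + 34.969/60 = 98.5828167
W ⇒ negate

-24.616745, -98.582817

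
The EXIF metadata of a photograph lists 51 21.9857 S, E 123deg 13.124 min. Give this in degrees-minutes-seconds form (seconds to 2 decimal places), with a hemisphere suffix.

Lat: 21.98570′ → 21′ and 0.98570 × 60 = 59.1420″
λ: fractional minutes 0.12400 × 60 = 7.4400″

51°21′59.14″ S, 123°13′7.44″ E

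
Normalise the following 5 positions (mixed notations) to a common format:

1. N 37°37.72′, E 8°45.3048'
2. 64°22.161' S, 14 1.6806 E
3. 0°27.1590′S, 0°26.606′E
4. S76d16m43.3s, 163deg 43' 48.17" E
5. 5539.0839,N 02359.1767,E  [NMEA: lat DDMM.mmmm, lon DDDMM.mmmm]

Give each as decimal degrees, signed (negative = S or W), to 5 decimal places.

1. 37.62867, 8.75508
2. -64.36935, 14.02801
3. -0.45265, 0.44343
4. -76.27869, 163.73005
5. 55.65140, 23.98628

Point 1:
  Lat: 37.72′ = 0.628667°; total 37.628667
  N ⇒ keep positive
  Longitude: 8 + 45.3048/60 = 8.755080
  E ⇒ keep positive
Point 2:
  Lat: 22.161′ = 0.369350°; total 64.369350
  hemisphere S, so the sign is −
  Longitude: 14 + 1.6806/60 = 14.028010
  E → positive
Point 3:
  Latitude: 27.159′ = 0.452650°; total 0.452650
  hemisphere S, so the sign is −
  Longitude: 26.606′ = 0.443433°; total 0.443433
  E → positive
Point 4:
  Latitude: 16′ + 43.3″ = 16.72167′; 76 + 16.72167/60 = 76.278694
  S → negative
  λ: 163 + 43/60 + 48.17/3600 = 163.730047
  E ⇒ keep positive
Point 5:
  Latitude: split at 2 digits → 55° and 39.0839′; 55 + 39.0839/60 = 55.651398
  N → positive
  Longitude: split at 3 digits → 023° and 59.1767′; 23 + 59.1767/60 = 23.986278
  E → positive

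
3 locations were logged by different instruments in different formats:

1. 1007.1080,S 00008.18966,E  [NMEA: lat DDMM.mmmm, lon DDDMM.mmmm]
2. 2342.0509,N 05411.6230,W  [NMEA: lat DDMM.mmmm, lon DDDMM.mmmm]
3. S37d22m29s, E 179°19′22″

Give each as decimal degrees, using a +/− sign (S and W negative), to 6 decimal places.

1. -10.118467, 0.136494
2. 23.700848, -54.193717
3. -37.374722, 179.322778

Point 1:
  Lat: degrees = first 2 digits = 10, minutes = 7.108; 10 + 7.108/60 = 10.1184667
  hemisphere S, so the sign is −
  Longitude: split at 3 digits → 000° and 8.18966′; 0 + 8.18966/60 = 0.1364943
  E → positive
Point 2:
  Latitude: degrees = first 2 digits = 23, minutes = 42.0509; 23 + 42.0509/60 = 23.7008483
  N → positive
  Longitude: split at 3 digits → 054° and 11.623′; 54 + 11.623/60 = 54.1937167
  hemisphere W, so the sign is −
Point 3:
  Lat: 37 + 22/60 + 29/3600 = 37.3747222
  hemisphere S, so the sign is −
  λ: 179 + 19/60 + 22/3600 = 179.3227778
  E ⇒ keep positive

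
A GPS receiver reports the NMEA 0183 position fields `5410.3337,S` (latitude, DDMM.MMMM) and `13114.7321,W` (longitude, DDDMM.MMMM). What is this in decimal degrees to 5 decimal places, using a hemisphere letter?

54.17223° S, 131.24554° W

Lat: degrees = first 2 digits = 54, minutes = 10.3337; 54 + 10.3337/60 = 54.172228
Lon: degrees = first 3 digits = 131, minutes = 14.7321; 131 + 14.7321/60 = 131.245535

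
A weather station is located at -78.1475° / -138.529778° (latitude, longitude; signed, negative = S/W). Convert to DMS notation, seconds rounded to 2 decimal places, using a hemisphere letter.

Latitude is negative → S; |value| = 78.147500
Lat: whole degrees 78; 8.85000′ → 8′ and 51.0000″
Longitude is negative → W; |value| = 138.529778
Longitude: 0.529778 × 60 = 31.78668′ → 31′, remainder × 60 = 47.2008″

78°08′51.00″ S, 138°31′47.20″ W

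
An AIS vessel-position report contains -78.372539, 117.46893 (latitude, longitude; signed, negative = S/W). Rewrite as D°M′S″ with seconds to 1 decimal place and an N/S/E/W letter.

Latitude is negative → S; |value| = 78.372539
φ: 0.372539 × 60 = 22.35234′ → 22′, remainder × 60 = 21.140″
Longitude: whole degrees 117; 28.13580′ → 28′ and 8.148″

78°22′21.1″ S, 117°28′8.1″ E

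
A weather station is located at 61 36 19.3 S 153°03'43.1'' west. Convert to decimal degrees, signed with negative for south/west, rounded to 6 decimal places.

-61.605361, -153.061972

Latitude: 36′ + 19.3″ = 36.32167′; 61 + 36.32167/60 = 61.6053611
hemisphere S, so the sign is −
λ: 3′ + 43.1″ = 3.71833′; 153 + 3.71833/60 = 153.0619722
W ⇒ negate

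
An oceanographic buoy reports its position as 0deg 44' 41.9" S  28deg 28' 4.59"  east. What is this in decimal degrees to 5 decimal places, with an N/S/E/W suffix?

Lat: 44′ + 41.9″ = 44.69833′; 0 + 44.69833/60 = 0.744972
Longitude: 28° + 28/60 + 4.59/3600 = 28 + 0.466667 + 0.001275 = 28.467942

0.74497° S, 28.46794° E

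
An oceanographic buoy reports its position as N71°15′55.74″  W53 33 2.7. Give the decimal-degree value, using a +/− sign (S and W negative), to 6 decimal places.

φ: 71 + 15/60 + 55.74/3600 = 71.2654833
N → positive
Lon: 33′ + 2.7″ = 33.04500′; 53 + 33.04500/60 = 53.5507500
hemisphere W, so the sign is −

71.265483, -53.550750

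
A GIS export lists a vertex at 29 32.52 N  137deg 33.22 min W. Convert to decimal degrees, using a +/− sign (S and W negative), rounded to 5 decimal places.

29.54200, -137.55367

φ: 29 + 32.52/60 = 29.542000
N → positive
Longitude: 137 + 33.22/60 = 137.553667
hemisphere W, so the sign is −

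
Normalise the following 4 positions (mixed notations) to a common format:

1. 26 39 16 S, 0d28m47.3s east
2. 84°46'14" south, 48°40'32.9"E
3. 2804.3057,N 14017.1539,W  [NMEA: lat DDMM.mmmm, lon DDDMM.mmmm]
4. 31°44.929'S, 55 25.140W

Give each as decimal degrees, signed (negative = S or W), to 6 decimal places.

1. -26.654444, 0.479806
2. -84.770556, 48.675806
3. 28.071762, -140.285898
4. -31.748817, -55.419000

Point 1:
  Lat: 26° + 39/60 + 16/3600 = 26 + 0.650000 + 0.004444 = 26.6544444
  hemisphere S, so the sign is −
  Lon: 28′ + 47.3″ = 28.78833′; 0 + 28.78833/60 = 0.4798056
  E ⇒ keep positive
Point 2:
  Lat: 46′ + 14″ = 46.23333′; 84 + 46.23333/60 = 84.7705556
  S ⇒ negate
  Longitude: 40′ + 32.9″ = 40.54833′; 48 + 40.54833/60 = 48.6758056
  E → positive
Point 3:
  φ: degrees = first 2 digits = 28, minutes = 4.3057; 28 + 4.3057/60 = 28.0717617
  N ⇒ keep positive
  Lon: degrees = first 3 digits = 140, minutes = 17.1539; 140 + 17.1539/60 = 140.2858983
  W ⇒ negate
Point 4:
  Latitude: 44.929′ = 0.748817°; total 31.7488167
  S → negative
  λ: 55 + 25.14/60 = 55.4190000
  hemisphere W, so the sign is −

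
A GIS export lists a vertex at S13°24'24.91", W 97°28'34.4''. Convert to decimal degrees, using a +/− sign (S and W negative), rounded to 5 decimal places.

φ: 13 + 24/60 + 24.91/3600 = 13.406919
S → negative
Lon: 97 + 28/60 + 34.4/3600 = 97.476222
hemisphere W, so the sign is −

-13.40692, -97.47622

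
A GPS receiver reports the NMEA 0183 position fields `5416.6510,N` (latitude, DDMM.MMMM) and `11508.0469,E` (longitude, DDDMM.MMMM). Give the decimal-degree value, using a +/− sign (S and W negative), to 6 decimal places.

Latitude: degrees = first 2 digits = 54, minutes = 16.651; 54 + 16.651/60 = 54.2775167
N → positive
Lon: degrees = first 3 digits = 115, minutes = 8.0469; 115 + 8.0469/60 = 115.1341150
E ⇒ keep positive

54.277517, 115.134115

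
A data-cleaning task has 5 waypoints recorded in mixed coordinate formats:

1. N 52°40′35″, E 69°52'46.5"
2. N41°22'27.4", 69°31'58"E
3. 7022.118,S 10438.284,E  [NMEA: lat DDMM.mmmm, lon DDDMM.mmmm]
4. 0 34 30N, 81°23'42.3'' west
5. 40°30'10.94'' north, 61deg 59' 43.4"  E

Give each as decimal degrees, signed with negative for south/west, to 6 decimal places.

Point 1:
  Lat: 52 + 40/60 + 35/3600 = 52.6763889
  N ⇒ keep positive
  Longitude: 52′ + 46.5″ = 52.77500′; 69 + 52.77500/60 = 69.8795833
  E ⇒ keep positive
Point 2:
  Lat: 41 + 22/60 + 27.4/3600 = 41.3742778
  N ⇒ keep positive
  Lon: 69° + 31/60 + 58/3600 = 69 + 0.516667 + 0.016111 = 69.5327778
  E → positive
Point 3:
  φ: degrees = first 2 digits = 70, minutes = 22.118; 70 + 22.118/60 = 70.3686333
  S → negative
  λ: degrees = first 3 digits = 104, minutes = 38.284; 104 + 38.284/60 = 104.6380667
  E ⇒ keep positive
Point 4:
  Latitude: 34′ + 30″ = 34.50000′; 0 + 34.50000/60 = 0.5750000
  N ⇒ keep positive
  λ: 81° + 23/60 + 42.3/3600 = 81 + 0.383333 + 0.011750 = 81.3950833
  W ⇒ negate
Point 5:
  Lat: 40° + 30/60 + 10.94/3600 = 40 + 0.500000 + 0.003039 = 40.5030389
  N ⇒ keep positive
  λ: 61° + 59/60 + 43.4/3600 = 61 + 0.983333 + 0.012056 = 61.9953889
  E → positive

1. 52.676389, 69.879583
2. 41.374278, 69.532778
3. -70.368633, 104.638067
4. 0.575000, -81.395083
5. 40.503039, 61.995389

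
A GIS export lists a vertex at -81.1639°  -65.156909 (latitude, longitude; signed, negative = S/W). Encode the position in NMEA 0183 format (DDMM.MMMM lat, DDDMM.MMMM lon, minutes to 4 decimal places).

8109.8340,S / 06509.4145,W

Latitude is negative → S; |value| = 81.163900
Lat: minutes = (81.163900 − 81) × 60 = 9.834000
Longitude is negative → W; |value| = 65.156909
λ: minutes = (65.156909 − 65) × 60 = 9.414540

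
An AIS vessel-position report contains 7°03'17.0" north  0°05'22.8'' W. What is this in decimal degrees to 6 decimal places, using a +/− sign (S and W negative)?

Lat: 7° + 3/60 + 17/3600 = 7 + 0.050000 + 0.004722 = 7.0547222
N → positive
λ: 5′ + 22.8″ = 5.38000′; 0 + 5.38000/60 = 0.0896667
W → negative

7.054722, -0.089667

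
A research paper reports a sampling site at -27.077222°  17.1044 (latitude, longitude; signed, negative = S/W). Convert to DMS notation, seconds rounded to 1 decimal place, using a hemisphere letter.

27°04′38.0″ S, 17°06′15.8″ E

Latitude is negative → S; |value| = 27.077222
Lat: whole degrees 27; 4.63332′ → 4′ and 37.999″
Lon: whole degrees 17; 6.26400′ → 6′ and 15.840″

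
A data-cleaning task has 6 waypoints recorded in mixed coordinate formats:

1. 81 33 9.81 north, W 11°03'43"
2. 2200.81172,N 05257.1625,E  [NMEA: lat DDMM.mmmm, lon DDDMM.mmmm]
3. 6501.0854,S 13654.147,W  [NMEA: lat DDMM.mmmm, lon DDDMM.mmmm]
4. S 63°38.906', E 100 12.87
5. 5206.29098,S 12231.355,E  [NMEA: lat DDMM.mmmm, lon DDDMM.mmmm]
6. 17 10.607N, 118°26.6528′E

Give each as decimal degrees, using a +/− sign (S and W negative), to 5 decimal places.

1. 81.55273, -11.06194
2. 22.01353, 52.95271
3. -65.01809, -136.90245
4. -63.64843, 100.21450
5. -52.10485, 122.52258
6. 17.17678, 118.44421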